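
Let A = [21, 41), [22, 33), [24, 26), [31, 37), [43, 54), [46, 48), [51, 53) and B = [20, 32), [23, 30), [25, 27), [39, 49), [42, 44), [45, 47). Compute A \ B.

[32, 39) ∪ [49, 54)

A, merged: [21, 41), [43, 54).
B, merged: [20, 32), [39, 49).
[21, 41) minus B → [32, 39).
[43, 54) minus B → [49, 54).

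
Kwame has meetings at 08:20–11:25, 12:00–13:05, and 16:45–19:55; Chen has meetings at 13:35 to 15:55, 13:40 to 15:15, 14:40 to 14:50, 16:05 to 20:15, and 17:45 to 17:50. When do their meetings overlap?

16:45–19:55

Merge the second list: 13:35–15:55, 16:05–20:15.
08:20–11:25 falls entirely outside B.
12:00–13:05 falls entirely outside B.
16:45–19:55 overlaps B on 16:45–19:55.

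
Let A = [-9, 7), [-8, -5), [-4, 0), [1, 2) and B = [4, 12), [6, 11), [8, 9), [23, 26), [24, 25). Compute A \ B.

[-9, 4)

Merge the first list: [-9, 7).
Merge the second list: [4, 12), [23, 26).
[-9, 7) with B removed leaves [-9, 4).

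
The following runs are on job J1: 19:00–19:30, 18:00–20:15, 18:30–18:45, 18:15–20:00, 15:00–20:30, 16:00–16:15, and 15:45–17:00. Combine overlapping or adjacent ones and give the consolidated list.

15:00–20:30

Sort by start: 15:00–20:30, 15:45–17:00, 16:00–16:15, 18:00–20:15, 18:15–20:00, 18:30–18:45, 19:00–19:30.
15:45–17:00 overlaps/touches 15:00–20:30 → extend to 15:00–20:30.
16:00–16:15 overlaps/touches 15:00–20:30 → extend to 15:00–20:30.
18:00–20:15 overlaps/touches 15:00–20:30 → extend to 15:00–20:30.
18:15–20:00 overlaps/touches 15:00–20:30 → extend to 15:00–20:30.
18:30–18:45 overlaps/touches 15:00–20:30 → extend to 15:00–20:30.
19:00–19:30 overlaps/touches 15:00–20:30 → extend to 15:00–20:30.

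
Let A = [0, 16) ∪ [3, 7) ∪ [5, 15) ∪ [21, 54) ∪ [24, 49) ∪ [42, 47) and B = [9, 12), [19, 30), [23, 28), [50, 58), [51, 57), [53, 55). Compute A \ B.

[0, 9) ∪ [12, 16) ∪ [30, 50)

First set merges to [0, 16), [21, 54).
Second set merges to [9, 12), [19, 30), [50, 58).
[0, 16) \ B = [0, 9), [12, 16).
[21, 54) \ B = [30, 50).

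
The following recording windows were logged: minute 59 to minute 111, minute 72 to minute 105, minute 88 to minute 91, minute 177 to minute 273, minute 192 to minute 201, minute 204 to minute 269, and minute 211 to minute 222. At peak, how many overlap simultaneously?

3

Walk the sorted start/end points keeping a running depth.
The depth first hits 3 at minute 88.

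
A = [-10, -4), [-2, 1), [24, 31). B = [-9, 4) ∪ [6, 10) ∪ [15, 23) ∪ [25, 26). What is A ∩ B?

[-10, -4) meets the second set on [-9, -4).
[-2, 1) meets the second set on [-2, 1).
[24, 31) meets the second set on [25, 26).

[-9, -4) ∪ [-2, 1) ∪ [25, 26)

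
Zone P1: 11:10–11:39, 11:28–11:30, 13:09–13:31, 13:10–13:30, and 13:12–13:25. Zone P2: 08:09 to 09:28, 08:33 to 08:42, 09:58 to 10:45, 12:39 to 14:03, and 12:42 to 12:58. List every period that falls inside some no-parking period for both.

A, merged: 11:10–11:39, 13:09–13:31.
B, merged: 08:09–09:28, 09:58–10:45, 12:39–14:03.
11:10–11:39: no overlap with the second set.
13:09–13:31 meets the second set on 13:09–13:31.

13:09–13:31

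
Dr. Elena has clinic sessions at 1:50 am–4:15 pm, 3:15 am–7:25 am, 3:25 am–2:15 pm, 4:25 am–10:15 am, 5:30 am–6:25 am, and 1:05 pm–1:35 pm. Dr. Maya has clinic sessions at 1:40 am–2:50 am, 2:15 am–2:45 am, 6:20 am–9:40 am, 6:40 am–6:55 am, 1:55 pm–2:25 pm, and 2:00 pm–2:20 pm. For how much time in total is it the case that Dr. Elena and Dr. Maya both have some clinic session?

4 h 50 min

Merge the first list: 1:50 am-4:15 pm.
Merge the second list: 1:40 am-2:50 am, 6:20 am-9:40 am, 1:55 pm-2:25 pm.
A ∩ B = 1:50 am-2:50 am, 6:20 am-9:40 am, 1:55 pm-2:25 pm.
Total: 1 h + 3 h 20 min + 30 min = 4 h 50 min.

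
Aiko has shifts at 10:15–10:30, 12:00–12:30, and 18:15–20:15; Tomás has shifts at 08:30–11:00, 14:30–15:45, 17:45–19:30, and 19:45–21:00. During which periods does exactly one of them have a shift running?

08:30-10:15, 10:30-11:00, 12:00-12:30, 14:30-15:45, 17:45-18:15, 19:30-19:45, 20:15-21:00

A but not B: 12:00-12:30, 19:30-19:45.
B but not A: 08:30-10:15, 10:30-11:00, 14:30-15:45, 17:45-18:15, 20:15-21:00.
Combining gives A △ B.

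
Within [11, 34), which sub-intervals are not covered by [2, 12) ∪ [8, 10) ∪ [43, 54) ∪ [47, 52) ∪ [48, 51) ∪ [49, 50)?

After merging, the occupied span is [2, 12), [43, 54).
Gaps within [11, 34): [12, 34).

[12, 34)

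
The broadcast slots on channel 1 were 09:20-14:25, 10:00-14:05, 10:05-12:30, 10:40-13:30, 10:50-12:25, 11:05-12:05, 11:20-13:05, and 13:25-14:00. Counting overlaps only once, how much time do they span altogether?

5 h 5 min

Merged: 09:20–14:25.
Length: 5 h 5 min.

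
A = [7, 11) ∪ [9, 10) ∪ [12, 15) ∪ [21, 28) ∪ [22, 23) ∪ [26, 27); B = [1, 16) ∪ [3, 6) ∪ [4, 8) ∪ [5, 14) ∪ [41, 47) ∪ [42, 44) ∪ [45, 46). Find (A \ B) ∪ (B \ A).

Merge the first list: [7, 11), [12, 15), [21, 28).
Merge the second list: [1, 16), [41, 47).
Only in the first: [21, 28).
Only in the second: [1, 7), [11, 12), [15, 16), [41, 47).
Together these are the periods covered by exactly one.

[1, 7) ∪ [11, 12) ∪ [15, 16) ∪ [21, 28) ∪ [41, 47)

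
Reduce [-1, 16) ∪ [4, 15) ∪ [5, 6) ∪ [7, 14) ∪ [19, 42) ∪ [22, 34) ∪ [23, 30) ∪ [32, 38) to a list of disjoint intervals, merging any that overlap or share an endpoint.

[-1, 16) ∪ [19, 42)

[4, 15) overlaps/touches [-1, 16) → extend to [-1, 16).
[5, 6) overlaps/touches [-1, 16) → extend to [-1, 16).
[7, 14) overlaps/touches [-1, 16) → extend to [-1, 16).
[19, 42) is disjoint → start new block.
[22, 34) overlaps/touches [19, 42) → extend to [19, 42).
[23, 30) overlaps/touches [19, 42) → extend to [19, 42).
[32, 38) overlaps/touches [19, 42) → extend to [19, 42).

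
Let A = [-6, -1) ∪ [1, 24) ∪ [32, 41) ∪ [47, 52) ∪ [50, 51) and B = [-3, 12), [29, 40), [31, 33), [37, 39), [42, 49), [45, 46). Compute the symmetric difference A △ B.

First set merges to [-6, -1), [1, 24), [32, 41), [47, 52).
Second set merges to [-3, 12), [29, 40), [42, 49).
A but not B: [-6, -3), [12, 24), [40, 41), [49, 52).
B but not A: [-1, 1), [29, 32), [42, 47).
Combining gives A △ B.

[-6, -3) ∪ [-1, 1) ∪ [12, 24) ∪ [29, 32) ∪ [40, 41) ∪ [42, 47) ∪ [49, 52)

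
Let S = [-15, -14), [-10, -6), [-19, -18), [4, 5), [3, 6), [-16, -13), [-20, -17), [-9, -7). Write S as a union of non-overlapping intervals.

Sort by start: [-20, -17), [-19, -18), [-16, -13), [-15, -14), [-10, -6), [-9, -7), [3, 6), [4, 5).
[-19, -18) overlaps/touches [-20, -17) → extend to [-20, -17).
[-16, -13) is disjoint → start new block.
[-15, -14) overlaps/touches [-16, -13) → extend to [-16, -13).
[-10, -6) is disjoint → start new block.
[-9, -7) overlaps/touches [-10, -6) → extend to [-10, -6).
[3, 6) is disjoint → start new block.
[4, 5) overlaps/touches [3, 6) → extend to [3, 6).

[-20, -17) ∪ [-16, -13) ∪ [-10, -6) ∪ [3, 6)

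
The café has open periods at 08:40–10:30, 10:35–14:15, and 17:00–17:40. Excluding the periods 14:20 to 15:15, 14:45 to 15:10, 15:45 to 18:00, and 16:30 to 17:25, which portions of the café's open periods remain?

Merge the second list: 14:20–15:15, 15:45–18:00.
08:40–10:30 is untouched.
10:35–14:15 is untouched.
17:00–17:40 lies entirely inside B → drops out.

08:40–10:30, 10:35–14:15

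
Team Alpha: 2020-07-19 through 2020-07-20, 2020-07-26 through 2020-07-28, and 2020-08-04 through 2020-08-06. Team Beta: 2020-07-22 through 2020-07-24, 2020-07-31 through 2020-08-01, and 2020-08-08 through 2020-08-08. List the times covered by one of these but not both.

2020-07-19 through 2020-07-20, 2020-07-22 through 2020-07-24, 2020-07-26 through 2020-07-28, 2020-07-31 through 2020-08-01, 2020-08-04 through 2020-08-06, 2020-08-08 through 2020-08-08

A but not B: 2020-07-19 through 2020-07-20, 2020-07-26 through 2020-07-28, 2020-08-04 through 2020-08-06.
B but not A: 2020-07-22 through 2020-07-24, 2020-07-31 through 2020-08-01, 2020-08-08 through 2020-08-08.
Combining gives A △ B.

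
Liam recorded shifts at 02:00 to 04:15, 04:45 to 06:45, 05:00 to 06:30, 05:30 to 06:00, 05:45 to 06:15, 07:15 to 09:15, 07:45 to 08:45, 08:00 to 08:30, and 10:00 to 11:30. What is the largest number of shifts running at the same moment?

Walk the sorted start/end points keeping a running depth.
The depth first hits 4 at 05:45.

4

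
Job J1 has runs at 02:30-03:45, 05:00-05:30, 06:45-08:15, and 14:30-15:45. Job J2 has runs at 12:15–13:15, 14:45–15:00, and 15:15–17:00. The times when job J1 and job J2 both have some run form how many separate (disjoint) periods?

2

A ∩ B = 14:45-15:00, 15:15-15:45.
That is 2 disjoint pieces.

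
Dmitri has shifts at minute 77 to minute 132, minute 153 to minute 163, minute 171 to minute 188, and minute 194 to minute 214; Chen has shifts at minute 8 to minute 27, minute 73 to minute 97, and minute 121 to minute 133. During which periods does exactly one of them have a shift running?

minute 8 to minute 27, minute 73 to minute 77, minute 97 to minute 121, minute 132 to minute 133, minute 153 to minute 163, minute 171 to minute 188, minute 194 to minute 214

A but not B: minute 97 to minute 121, minute 153 to minute 163, minute 171 to minute 188, minute 194 to minute 214.
B but not A: minute 8 to minute 27, minute 73 to minute 77, minute 132 to minute 133.
Combining gives A △ B.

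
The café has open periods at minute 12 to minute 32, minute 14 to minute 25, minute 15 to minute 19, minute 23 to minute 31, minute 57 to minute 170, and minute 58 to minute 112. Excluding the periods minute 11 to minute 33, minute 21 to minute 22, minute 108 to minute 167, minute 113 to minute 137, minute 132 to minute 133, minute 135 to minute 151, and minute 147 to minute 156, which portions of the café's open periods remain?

minute 57 to minute 108, minute 167 to minute 170

Merge the first list: minute 12 to minute 32, minute 57 to minute 170.
Merge the second list: minute 11 to minute 33, minute 108 to minute 167.
minute 12 to minute 32 lies entirely inside B → drops out.
minute 57 to minute 170 with B removed leaves minute 57 to minute 108, minute 167 to minute 170.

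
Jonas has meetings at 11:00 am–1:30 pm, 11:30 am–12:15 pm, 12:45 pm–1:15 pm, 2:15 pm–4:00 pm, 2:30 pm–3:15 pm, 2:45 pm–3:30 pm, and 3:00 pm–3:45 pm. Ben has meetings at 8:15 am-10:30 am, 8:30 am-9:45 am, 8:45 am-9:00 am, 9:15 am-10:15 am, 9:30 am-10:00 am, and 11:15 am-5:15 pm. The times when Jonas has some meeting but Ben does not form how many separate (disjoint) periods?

A, merged: 11:00 am–1:30 pm, 2:15 pm–4:00 pm.
B, merged: 8:15 am–10:30 am, 11:15 am–5:15 pm.
A \ B = 11:00 am–11:15 am.
That is 1 disjoint piece.

1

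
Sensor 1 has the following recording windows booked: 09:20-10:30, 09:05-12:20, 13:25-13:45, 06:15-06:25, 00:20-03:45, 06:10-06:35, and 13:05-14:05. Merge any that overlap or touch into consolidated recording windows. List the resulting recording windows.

Sort by start: 00:20–03:45, 06:10–06:35, 06:15–06:25, 09:05–12:20, 09:20–10:30, 13:05–14:05, 13:25–13:45.
06:10–06:35 is disjoint → start new block.
06:15–06:25 overlaps/touches 06:10–06:35 → extend to 06:10–06:35.
09:05–12:20 is disjoint → start new block.
09:20–10:30 overlaps/touches 09:05–12:20 → extend to 09:05–12:20.
13:05–14:05 is disjoint → start new block.
13:25–13:45 overlaps/touches 13:05–14:05 → extend to 13:05–14:05.

00:20–03:45, 06:10–06:35, 09:05–12:20, 13:05–14:05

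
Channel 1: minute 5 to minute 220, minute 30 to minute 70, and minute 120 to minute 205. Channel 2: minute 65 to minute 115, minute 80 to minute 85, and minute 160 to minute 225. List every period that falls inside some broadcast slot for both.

minute 65 to minute 115, minute 160 to minute 220

Merge the first list: minute 5 to minute 220.
Merge the second list: minute 65 to minute 115, minute 160 to minute 225.
minute 5 to minute 220 overlaps B on minute 65 to minute 115, minute 160 to minute 220.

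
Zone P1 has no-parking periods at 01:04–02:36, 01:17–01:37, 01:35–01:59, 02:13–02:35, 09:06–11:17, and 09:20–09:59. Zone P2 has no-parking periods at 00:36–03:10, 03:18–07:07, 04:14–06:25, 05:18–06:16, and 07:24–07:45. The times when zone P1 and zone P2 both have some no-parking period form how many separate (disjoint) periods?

First set merges to 01:04-02:36, 09:06-11:17.
Second set merges to 00:36-03:10, 03:18-07:07, 07:24-07:45.
A ∩ B = 01:04-02:36.
That is 1 disjoint piece.

1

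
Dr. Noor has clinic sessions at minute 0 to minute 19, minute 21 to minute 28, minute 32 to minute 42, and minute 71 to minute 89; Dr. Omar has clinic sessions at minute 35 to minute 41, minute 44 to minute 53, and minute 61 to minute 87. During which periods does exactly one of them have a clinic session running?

minute 0 to minute 19, minute 21 to minute 28, minute 32 to minute 35, minute 41 to minute 42, minute 44 to minute 53, minute 61 to minute 71, minute 87 to minute 89

Only in the first: minute 0 to minute 19, minute 21 to minute 28, minute 32 to minute 35, minute 41 to minute 42, minute 87 to minute 89.
Only in the second: minute 44 to minute 53, minute 61 to minute 71.
Together these are the periods covered by exactly one.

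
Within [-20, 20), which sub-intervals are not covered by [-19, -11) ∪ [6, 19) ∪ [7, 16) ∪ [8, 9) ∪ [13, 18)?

After merging, the occupied span is [-19, -11), [6, 19).
Complement within [-20, 20): [-20, -19), [-11, 6), [19, 20).

[-20, -19) ∪ [-11, 6) ∪ [19, 20)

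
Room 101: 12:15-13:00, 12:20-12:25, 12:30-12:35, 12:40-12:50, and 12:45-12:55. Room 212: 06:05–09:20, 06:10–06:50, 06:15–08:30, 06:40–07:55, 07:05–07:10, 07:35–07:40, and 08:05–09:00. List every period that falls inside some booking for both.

none

A, merged: 12:15–13:00.
B, merged: 06:05–09:20.
12:15–13:00 falls entirely outside B.
No overlap.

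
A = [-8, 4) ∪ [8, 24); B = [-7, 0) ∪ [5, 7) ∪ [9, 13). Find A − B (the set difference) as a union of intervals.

[-8, -7) ∪ [0, 4) ∪ [8, 9) ∪ [13, 24)

[-8, 4) \ B = [-8, -7), [0, 4).
[8, 24) \ B = [8, 9), [13, 24).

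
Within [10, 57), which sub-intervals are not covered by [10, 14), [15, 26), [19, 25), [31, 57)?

After merging, the occupied span is [10, 14), [15, 26), [31, 57).
Complement within [10, 57): [14, 15), [26, 31).

[14, 15) ∪ [26, 31)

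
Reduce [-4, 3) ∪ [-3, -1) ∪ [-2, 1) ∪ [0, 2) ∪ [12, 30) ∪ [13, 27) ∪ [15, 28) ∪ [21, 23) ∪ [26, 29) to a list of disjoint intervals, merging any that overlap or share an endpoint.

[-4, 3) ∪ [12, 30)

[-3, -1) overlaps/touches [-4, 3) → extend to [-4, 3).
[-2, 1) overlaps/touches [-4, 3) → extend to [-4, 3).
[0, 2) overlaps/touches [-4, 3) → extend to [-4, 3).
[12, 30) is disjoint → start new block.
[13, 27) overlaps/touches [12, 30) → extend to [12, 30).
[15, 28) overlaps/touches [12, 30) → extend to [12, 30).
[21, 23) overlaps/touches [12, 30) → extend to [12, 30).
[26, 29) overlaps/touches [12, 30) → extend to [12, 30).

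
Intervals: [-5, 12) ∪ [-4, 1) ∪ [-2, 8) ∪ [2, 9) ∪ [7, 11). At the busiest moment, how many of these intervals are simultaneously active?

Sweep endpoints in order; track running count of active intervals.
Peak of 4 reached at 7.

4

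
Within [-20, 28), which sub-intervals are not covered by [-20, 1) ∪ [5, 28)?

[1, 5)

The merged coverage is [-20, 1), [5, 28).
Gaps within [-20, 28): [1, 5).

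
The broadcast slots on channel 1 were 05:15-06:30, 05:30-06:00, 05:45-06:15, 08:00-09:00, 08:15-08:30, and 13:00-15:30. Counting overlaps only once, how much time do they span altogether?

Merged: 05:15–06:30, 08:00–09:00, 13:00–15:30.
Lengths: 1 h 15 min + 1 h + 2 h 30 min = 4 h 45 min.

4 h 45 min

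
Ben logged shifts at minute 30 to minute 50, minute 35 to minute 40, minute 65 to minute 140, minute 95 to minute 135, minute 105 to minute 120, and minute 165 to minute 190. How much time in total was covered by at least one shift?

Merged: minute 30 to minute 50, minute 65 to minute 140, minute 165 to minute 190.
Lengths: 20 minutes + 75 minutes + 25 minutes = 120 minutes.

120 minutes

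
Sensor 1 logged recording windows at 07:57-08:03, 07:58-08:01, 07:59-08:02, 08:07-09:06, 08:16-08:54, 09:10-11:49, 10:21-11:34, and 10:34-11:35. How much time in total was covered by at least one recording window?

3 h 44 min

Merged: 07:57–08:03, 08:07–09:06, 09:10–11:49.
Lengths: 6 min + 59 min + 2 h 39 min = 3 h 44 min.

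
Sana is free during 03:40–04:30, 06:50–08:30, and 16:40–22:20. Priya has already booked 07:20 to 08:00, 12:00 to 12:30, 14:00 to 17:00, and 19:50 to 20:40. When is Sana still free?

03:40–04:30: nothing removed.
06:50–08:30 \ B = 06:50–07:20, 08:00–08:30.
16:40–22:20 \ B = 17:00–19:50, 20:40–22:20.

03:40–04:30, 06:50–07:20, 08:00–08:30, 17:00–19:50, 20:40–22:20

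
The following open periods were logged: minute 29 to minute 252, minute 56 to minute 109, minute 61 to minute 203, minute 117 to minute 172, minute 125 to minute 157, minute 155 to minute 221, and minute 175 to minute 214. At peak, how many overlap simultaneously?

5

At minute 155, 5 of the intervals are simultaneously active.
No point has more.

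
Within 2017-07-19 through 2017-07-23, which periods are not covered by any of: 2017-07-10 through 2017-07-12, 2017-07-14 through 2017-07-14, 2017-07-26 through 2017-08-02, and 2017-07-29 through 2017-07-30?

The merged coverage is 2017-07-10 through 2017-07-12, 2017-07-14 through 2017-07-14, 2017-07-26 through 2017-08-02.
Uncovered inside 2017-07-19 through 2017-07-23: 2017-07-19 through 2017-07-23.

2017-07-19 through 2017-07-23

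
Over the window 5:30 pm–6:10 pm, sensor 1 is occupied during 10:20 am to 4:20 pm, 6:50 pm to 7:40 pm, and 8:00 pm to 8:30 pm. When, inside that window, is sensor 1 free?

5:30 pm-6:10 pm

After merging, the occupied span is 10:20 am-4:20 pm, 6:50 pm-7:40 pm, 8:00 pm-8:30 pm.
Gaps within 5:30 pm-6:10 pm: 5:30 pm-6:10 pm.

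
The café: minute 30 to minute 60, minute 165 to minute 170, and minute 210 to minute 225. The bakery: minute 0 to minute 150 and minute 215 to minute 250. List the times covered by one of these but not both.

minute 0 to minute 30, minute 60 to minute 150, minute 165 to minute 170, minute 210 to minute 215, minute 225 to minute 250

Only in the first: minute 165 to minute 170, minute 210 to minute 215.
Only in the second: minute 0 to minute 30, minute 60 to minute 150, minute 225 to minute 250.
Together these are the periods covered by exactly one.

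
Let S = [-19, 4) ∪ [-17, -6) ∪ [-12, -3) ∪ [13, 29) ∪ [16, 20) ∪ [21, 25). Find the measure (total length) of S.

Merged: [-19, 4), [13, 29).
Lengths: 23 + 16 = 39.

39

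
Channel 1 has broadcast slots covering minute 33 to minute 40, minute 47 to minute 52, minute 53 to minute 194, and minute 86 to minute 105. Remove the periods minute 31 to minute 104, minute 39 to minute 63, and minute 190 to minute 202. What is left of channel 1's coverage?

minute 104 to minute 190

Merge the first list: minute 33 to minute 40, minute 47 to minute 52, minute 53 to minute 194.
Merge the second list: minute 31 to minute 104, minute 190 to minute 202.
minute 33 to minute 40: fully covered by B → removed.
minute 47 to minute 52: fully covered by B → removed.
minute 53 to minute 194 minus B → minute 104 to minute 190.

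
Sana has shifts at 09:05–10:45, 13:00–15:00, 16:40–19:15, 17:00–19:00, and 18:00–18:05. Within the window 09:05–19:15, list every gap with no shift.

Covered (merged): 09:05–10:45, 13:00–15:00, 16:40–19:15.
Gaps within 09:05–19:15: 10:45–13:00, 15:00–16:40.

10:45–13:00, 15:00–16:40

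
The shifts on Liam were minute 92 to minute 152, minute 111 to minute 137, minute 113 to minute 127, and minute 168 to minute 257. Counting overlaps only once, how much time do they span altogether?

Merged: minute 92 to minute 152, minute 168 to minute 257.
Lengths: 60 minutes + 89 minutes = 149 minutes.

149 minutes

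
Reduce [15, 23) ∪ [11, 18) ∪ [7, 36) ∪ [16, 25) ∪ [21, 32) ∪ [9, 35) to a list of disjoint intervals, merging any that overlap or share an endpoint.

Sort by start: [7, 36), [9, 35), [11, 18), [15, 23), [16, 25), [21, 32).
[9, 35) overlaps/touches [7, 36) → extend to [7, 36).
[11, 18) overlaps/touches [7, 36) → extend to [7, 36).
[15, 23) overlaps/touches [7, 36) → extend to [7, 36).
[16, 25) overlaps/touches [7, 36) → extend to [7, 36).
[21, 32) overlaps/touches [7, 36) → extend to [7, 36).

[7, 36)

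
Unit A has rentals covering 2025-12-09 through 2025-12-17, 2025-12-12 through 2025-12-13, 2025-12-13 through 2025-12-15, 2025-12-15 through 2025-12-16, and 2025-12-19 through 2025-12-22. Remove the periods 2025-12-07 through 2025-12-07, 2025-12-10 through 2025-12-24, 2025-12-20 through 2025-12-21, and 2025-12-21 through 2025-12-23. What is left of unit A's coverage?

2025-12-09 through 2025-12-09

A, merged: 2025-12-09 through 2025-12-17, 2025-12-19 through 2025-12-22.
B, merged: 2025-12-07 through 2025-12-07, 2025-12-10 through 2025-12-24.
2025-12-09 through 2025-12-17 \ B = 2025-12-09 through 2025-12-09.
2025-12-19 through 2025-12-22: entirely removed.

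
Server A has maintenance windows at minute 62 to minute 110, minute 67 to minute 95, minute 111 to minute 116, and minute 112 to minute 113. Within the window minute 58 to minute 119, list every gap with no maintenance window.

minute 58 to minute 62, minute 110 to minute 111, minute 116 to minute 119

The merged coverage is minute 62 to minute 110, minute 111 to minute 116.
Uncovered inside minute 58 to minute 119: minute 58 to minute 62, minute 110 to minute 111, minute 116 to minute 119.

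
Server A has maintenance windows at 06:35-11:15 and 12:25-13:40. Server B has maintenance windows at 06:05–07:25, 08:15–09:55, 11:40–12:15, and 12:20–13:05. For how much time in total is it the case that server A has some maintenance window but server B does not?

2 h 45 min

A \ B = 07:25–08:15, 09:55–11:15, 13:05–13:40.
Total: 50 min + 1 h 20 min + 35 min = 2 h 45 min.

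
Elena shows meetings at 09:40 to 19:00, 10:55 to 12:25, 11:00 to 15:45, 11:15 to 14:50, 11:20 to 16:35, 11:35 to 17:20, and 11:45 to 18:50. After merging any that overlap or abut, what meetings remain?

09:40-19:00

10:55-12:25 overlaps/touches 09:40-19:00 → extend to 09:40-19:00.
11:00-15:45 overlaps/touches 09:40-19:00 → extend to 09:40-19:00.
11:15-14:50 overlaps/touches 09:40-19:00 → extend to 09:40-19:00.
11:20-16:35 overlaps/touches 09:40-19:00 → extend to 09:40-19:00.
11:35-17:20 overlaps/touches 09:40-19:00 → extend to 09:40-19:00.
11:45-18:50 overlaps/touches 09:40-19:00 → extend to 09:40-19:00.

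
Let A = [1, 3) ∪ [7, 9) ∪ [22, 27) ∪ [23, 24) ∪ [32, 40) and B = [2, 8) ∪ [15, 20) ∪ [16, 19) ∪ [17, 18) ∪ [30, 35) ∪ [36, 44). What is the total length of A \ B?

8

A, merged: [1, 3), [7, 9), [22, 27), [32, 40).
B, merged: [2, 8), [15, 20), [30, 35), [36, 44).
A \ B = [1, 2), [8, 9), [22, 27), [35, 36).
Total: 1 + 1 + 5 + 1 = 8.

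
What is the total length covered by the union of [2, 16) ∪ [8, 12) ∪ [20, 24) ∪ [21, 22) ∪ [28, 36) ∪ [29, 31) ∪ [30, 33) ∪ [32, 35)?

26

Merged: [2, 16), [20, 24), [28, 36).
Lengths: 14 + 4 + 8 = 26.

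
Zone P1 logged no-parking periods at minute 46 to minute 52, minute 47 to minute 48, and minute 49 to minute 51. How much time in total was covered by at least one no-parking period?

6 minutes

Merged: minute 46 to minute 52.
Length: 6 minutes.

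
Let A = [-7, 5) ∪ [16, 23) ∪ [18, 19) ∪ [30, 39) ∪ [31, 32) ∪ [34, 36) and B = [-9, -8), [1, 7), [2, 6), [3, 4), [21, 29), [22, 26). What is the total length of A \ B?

Merge the first list: [-7, 5), [16, 23), [30, 39).
Merge the second list: [-9, -8), [1, 7), [21, 29).
A \ B = [-7, 1), [16, 21), [30, 39).
Total: 8 + 5 + 9 = 22.

22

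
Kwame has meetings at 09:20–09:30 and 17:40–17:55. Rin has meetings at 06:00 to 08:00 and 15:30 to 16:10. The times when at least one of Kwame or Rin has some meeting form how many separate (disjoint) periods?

4

A ∪ B = 06:00-08:00, 09:20-09:30, 15:30-16:10, 17:40-17:55.
That is 4 disjoint pieces.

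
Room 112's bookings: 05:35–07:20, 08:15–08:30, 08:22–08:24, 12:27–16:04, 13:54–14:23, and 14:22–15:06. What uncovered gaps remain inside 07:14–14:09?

07:20–08:15, 08:30–12:27

After merging, the occupied span is 05:35–07:20, 08:15–08:30, 12:27–16:04.
Complement within 07:14–14:09: 07:20–08:15, 08:30–12:27.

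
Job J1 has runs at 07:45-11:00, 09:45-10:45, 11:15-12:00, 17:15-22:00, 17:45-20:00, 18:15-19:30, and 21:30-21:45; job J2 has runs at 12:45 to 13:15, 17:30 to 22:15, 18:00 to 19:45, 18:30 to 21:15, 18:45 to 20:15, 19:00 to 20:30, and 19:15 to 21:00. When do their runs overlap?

A, merged: 07:45-11:00, 11:15-12:00, 17:15-22:00.
B, merged: 12:45-13:15, 17:30-22:15.
07:45-11:00 falls entirely outside B.
11:15-12:00 falls entirely outside B.
17:15-22:00 overlaps B on 17:30-22:00.

17:30-22:00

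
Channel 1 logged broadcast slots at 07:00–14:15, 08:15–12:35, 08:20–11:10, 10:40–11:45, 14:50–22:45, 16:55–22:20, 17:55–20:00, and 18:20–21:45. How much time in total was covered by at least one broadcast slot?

15 h 10 min

Merged: 07:00–14:15, 14:50–22:45.
Lengths: 7 h 15 min + 7 h 55 min = 15 h 10 min.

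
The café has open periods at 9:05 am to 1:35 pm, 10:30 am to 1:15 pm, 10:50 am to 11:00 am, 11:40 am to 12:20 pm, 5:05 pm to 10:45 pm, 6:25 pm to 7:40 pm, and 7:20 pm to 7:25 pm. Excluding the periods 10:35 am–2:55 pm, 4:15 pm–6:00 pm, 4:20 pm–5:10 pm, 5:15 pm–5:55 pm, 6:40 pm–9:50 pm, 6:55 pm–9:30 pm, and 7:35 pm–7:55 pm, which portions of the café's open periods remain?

9:05 am–10:35 am, 6:00 pm–6:40 pm, 9:50 pm–10:45 pm

A, merged: 9:05 am–1:35 pm, 5:05 pm–10:45 pm.
B, merged: 10:35 am–2:55 pm, 4:15 pm–6:00 pm, 6:40 pm–9:50 pm.
9:05 am–1:35 pm \ B = 9:05 am–10:35 am.
5:05 pm–10:45 pm \ B = 6:00 pm–6:40 pm, 9:50 pm–10:45 pm.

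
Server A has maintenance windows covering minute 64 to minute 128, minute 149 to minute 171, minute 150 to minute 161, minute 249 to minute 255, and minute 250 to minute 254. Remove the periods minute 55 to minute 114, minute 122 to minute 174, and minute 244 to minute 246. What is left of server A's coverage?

Merge the first list: minute 64 to minute 128, minute 149 to minute 171, minute 249 to minute 255.
minute 64 to minute 128 with B removed leaves minute 114 to minute 122.
minute 149 to minute 171 lies entirely inside B → drops out.
minute 249 to minute 255 is untouched.

minute 114 to minute 122, minute 249 to minute 255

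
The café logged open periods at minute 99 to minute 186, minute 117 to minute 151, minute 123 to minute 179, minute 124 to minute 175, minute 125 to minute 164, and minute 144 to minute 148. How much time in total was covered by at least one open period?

87 minutes

Merged: minute 99 to minute 186.
Length: 87 minutes.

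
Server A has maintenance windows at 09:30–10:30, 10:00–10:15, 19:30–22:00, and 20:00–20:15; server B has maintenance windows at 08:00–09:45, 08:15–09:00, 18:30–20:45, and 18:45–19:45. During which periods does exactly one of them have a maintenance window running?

A, merged: 09:30-10:30, 19:30-22:00.
B, merged: 08:00-09:45, 18:30-20:45.
Only in the first: 09:45-10:30, 20:45-22:00.
Only in the second: 08:00-09:30, 18:30-19:30.
Together these are the periods covered by exactly one.

08:00-09:30, 09:45-10:30, 18:30-19:30, 20:45-22:00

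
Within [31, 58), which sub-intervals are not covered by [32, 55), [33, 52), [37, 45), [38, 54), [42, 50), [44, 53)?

The merged coverage is [32, 55).
Uncovered inside [31, 58): [31, 32), [55, 58).

[31, 32) ∪ [55, 58)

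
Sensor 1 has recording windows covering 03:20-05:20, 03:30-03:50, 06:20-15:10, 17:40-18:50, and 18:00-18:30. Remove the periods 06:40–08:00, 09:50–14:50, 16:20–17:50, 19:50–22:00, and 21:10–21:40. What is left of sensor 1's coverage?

03:20–05:20, 06:20–06:40, 08:00–09:50, 14:50–15:10, 17:50–18:50

Merge the first list: 03:20–05:20, 06:20–15:10, 17:40–18:50.
Merge the second list: 06:40–08:00, 09:50–14:50, 16:20–17:50, 19:50–22:00.
03:20–05:20 is untouched.
06:20–15:10 with B removed leaves 06:20–06:40, 08:00–09:50, 14:50–15:10.
17:40–18:50 with B removed leaves 17:50–18:50.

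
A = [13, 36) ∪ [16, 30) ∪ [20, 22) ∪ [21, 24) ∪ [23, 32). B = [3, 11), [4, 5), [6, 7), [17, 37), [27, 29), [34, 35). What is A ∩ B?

A, merged: [13, 36).
B, merged: [3, 11), [17, 37).
[13, 36) overlaps B on [17, 36).

[17, 36)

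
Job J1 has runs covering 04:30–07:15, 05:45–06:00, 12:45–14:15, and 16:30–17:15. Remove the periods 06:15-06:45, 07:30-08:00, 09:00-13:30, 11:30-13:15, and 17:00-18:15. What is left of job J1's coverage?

04:30-06:15, 06:45-07:15, 13:30-14:15, 16:30-17:00

Merge the first list: 04:30-07:15, 12:45-14:15, 16:30-17:15.
Merge the second list: 06:15-06:45, 07:30-08:00, 09:00-13:30, 17:00-18:15.
04:30-07:15 minus B → 04:30-06:15, 06:45-07:15.
12:45-14:15 minus B → 13:30-14:15.
16:30-17:15 minus B → 16:30-17:00.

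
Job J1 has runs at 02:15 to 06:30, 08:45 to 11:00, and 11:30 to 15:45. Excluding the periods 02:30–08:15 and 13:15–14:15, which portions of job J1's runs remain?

02:15–02:30, 08:45–11:00, 11:30–13:15, 14:15–15:45

02:15–06:30 \ B = 02:15–02:30.
08:45–11:00: nothing removed.
11:30–15:45 \ B = 11:30–13:15, 14:15–15:45.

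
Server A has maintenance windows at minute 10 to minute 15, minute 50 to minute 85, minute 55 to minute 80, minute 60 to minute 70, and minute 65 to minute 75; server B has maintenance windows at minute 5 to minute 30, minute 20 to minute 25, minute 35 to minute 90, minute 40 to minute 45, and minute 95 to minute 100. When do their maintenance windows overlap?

A, merged: minute 10 to minute 15, minute 50 to minute 85.
B, merged: minute 5 to minute 30, minute 35 to minute 90, minute 95 to minute 100.
minute 10 to minute 15 ∩ B → minute 10 to minute 15.
minute 50 to minute 85 ∩ B → minute 50 to minute 85.

minute 10 to minute 15, minute 50 to minute 85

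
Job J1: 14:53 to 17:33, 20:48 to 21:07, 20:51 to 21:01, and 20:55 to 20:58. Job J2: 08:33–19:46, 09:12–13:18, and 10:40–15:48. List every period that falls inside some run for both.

Merge the first list: 14:53-17:33, 20:48-21:07.
Merge the second list: 08:33-19:46.
14:53-17:33 ∩ B → 14:53-17:33.
20:48-21:07 meets no B interval.

14:53-17:33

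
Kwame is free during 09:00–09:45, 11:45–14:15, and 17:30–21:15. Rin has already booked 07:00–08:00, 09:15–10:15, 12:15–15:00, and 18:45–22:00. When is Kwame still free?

09:00–09:45 \ B = 09:00–09:15.
11:45–14:15 \ B = 11:45–12:15.
17:30–21:15 \ B = 17:30–18:45.

09:00–09:15, 11:45–12:15, 17:30–18:45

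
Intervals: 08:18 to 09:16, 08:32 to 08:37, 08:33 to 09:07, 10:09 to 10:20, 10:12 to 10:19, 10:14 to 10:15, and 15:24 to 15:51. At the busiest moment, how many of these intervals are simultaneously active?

Sweep endpoints in order; track running count of active intervals.
Peak of 3 reached at 08:33.

3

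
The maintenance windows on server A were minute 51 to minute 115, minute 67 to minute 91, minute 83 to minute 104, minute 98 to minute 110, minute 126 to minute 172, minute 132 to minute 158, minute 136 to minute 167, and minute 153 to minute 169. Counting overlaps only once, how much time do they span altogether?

Merged: minute 51 to minute 115, minute 126 to minute 172.
Lengths: 64 minutes + 46 minutes = 110 minutes.

110 minutes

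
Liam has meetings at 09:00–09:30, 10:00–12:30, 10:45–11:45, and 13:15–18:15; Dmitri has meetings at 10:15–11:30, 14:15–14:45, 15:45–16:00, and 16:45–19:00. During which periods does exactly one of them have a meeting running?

09:00–09:30, 10:00–10:15, 11:30–12:30, 13:15–14:15, 14:45–15:45, 16:00–16:45, 18:15–19:00

A, merged: 09:00–09:30, 10:00–12:30, 13:15–18:15.
A \ B = 09:00–09:30, 10:00–10:15, 11:30–12:30, 13:15–14:15, 14:45–15:45, 16:00–16:45.
B \ A = 18:15–19:00.
Union of the two gives the symmetric difference.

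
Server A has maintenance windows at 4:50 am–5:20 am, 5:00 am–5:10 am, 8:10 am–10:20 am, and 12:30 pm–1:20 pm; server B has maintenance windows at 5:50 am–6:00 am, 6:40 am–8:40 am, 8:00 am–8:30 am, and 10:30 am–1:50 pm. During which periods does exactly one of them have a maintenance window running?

4:50 am–5:20 am, 5:50 am–6:00 am, 6:40 am–8:10 am, 8:40 am–10:20 am, 10:30 am–12:30 pm, 1:20 pm–1:50 pm

A, merged: 4:50 am–5:20 am, 8:10 am–10:20 am, 12:30 pm–1:20 pm.
B, merged: 5:50 am–6:00 am, 6:40 am–8:40 am, 10:30 am–1:50 pm.
A \ B = 4:50 am–5:20 am, 8:40 am–10:20 am.
B \ A = 5:50 am–6:00 am, 6:40 am–8:10 am, 10:30 am–12:30 pm, 1:20 pm–1:50 pm.
Union of the two gives the symmetric difference.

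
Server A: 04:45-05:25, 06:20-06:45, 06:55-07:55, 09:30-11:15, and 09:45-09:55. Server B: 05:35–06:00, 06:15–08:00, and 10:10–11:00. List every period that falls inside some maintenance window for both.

06:20–06:45, 06:55–07:55, 10:10–11:00

Merge the first list: 04:45–05:25, 06:20–06:45, 06:55–07:55, 09:30–11:15.
04:45–05:25 meets no B interval.
06:20–06:45 ∩ B → 06:20–06:45.
06:55–07:55 ∩ B → 06:55–07:55.
09:30–11:15 ∩ B → 10:10–11:00.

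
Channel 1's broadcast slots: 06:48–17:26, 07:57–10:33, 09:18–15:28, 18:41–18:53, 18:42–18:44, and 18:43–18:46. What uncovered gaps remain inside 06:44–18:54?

06:44–06:48, 17:26–18:41, 18:53–18:54

The merged coverage is 06:48–17:26, 18:41–18:53.
Complement within 06:44–18:54: 06:44–06:48, 17:26–18:41, 18:53–18:54.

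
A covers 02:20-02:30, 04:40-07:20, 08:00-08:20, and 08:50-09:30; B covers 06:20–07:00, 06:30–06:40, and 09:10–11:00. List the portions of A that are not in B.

02:20–02:30, 04:40–06:20, 07:00–07:20, 08:00–08:20, 08:50–09:10

Merge the second list: 06:20–07:00, 09:10–11:00.
02:20–02:30 is untouched.
04:40–07:20 with B removed leaves 04:40–06:20, 07:00–07:20.
08:00–08:20 is untouched.
08:50–09:30 with B removed leaves 08:50–09:10.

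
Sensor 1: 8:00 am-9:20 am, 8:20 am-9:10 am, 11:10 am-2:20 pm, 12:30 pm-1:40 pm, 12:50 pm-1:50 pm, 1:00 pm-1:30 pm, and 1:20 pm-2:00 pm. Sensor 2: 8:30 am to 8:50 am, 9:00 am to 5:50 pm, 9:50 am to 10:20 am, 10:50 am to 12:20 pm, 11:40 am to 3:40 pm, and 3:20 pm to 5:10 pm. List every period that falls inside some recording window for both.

8:30 am–8:50 am, 9:00 am–9:20 am, 11:10 am–2:20 pm

Merge the first list: 8:00 am–9:20 am, 11:10 am–2:20 pm.
Merge the second list: 8:30 am–8:50 am, 9:00 am–5:50 pm.
8:00 am–9:20 am meets the second set on 8:30 am–8:50 am, 9:00 am–9:20 am.
11:10 am–2:20 pm meets the second set on 11:10 am–2:20 pm.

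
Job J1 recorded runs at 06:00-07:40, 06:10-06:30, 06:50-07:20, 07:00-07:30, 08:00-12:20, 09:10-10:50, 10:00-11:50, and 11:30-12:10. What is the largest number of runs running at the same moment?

At 07:00, 3 of the intervals are simultaneously active.
No point has more.

3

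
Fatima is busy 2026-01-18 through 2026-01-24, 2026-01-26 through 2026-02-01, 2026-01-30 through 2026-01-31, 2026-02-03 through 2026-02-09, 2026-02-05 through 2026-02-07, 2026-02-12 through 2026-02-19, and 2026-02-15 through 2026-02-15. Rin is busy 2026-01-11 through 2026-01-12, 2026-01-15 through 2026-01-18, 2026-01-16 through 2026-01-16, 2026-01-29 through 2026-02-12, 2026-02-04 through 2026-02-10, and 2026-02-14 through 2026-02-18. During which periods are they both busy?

2026-01-18 through 2026-01-18, 2026-01-29 through 2026-02-01, 2026-02-03 through 2026-02-09, 2026-02-12 through 2026-02-12, 2026-02-14 through 2026-02-18

A, merged: 2026-01-18 through 2026-01-24, 2026-01-26 through 2026-02-01, 2026-02-03 through 2026-02-09, 2026-02-12 through 2026-02-19.
B, merged: 2026-01-11 through 2026-01-12, 2026-01-15 through 2026-01-18, 2026-01-29 through 2026-02-12, 2026-02-14 through 2026-02-18.
2026-01-18 through 2026-01-24 meets the second set on 2026-01-18 through 2026-01-18.
2026-01-26 through 2026-02-01 meets the second set on 2026-01-29 through 2026-02-01.
2026-02-03 through 2026-02-09 meets the second set on 2026-02-03 through 2026-02-09.
2026-02-12 through 2026-02-19 meets the second set on 2026-02-12 through 2026-02-12, 2026-02-14 through 2026-02-18.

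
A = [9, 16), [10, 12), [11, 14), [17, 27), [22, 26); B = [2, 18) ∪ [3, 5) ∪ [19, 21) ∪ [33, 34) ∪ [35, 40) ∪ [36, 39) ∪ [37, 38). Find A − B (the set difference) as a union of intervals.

Merge the first list: [9, 16), [17, 27).
Merge the second list: [2, 18), [19, 21), [33, 34), [35, 40).
[9, 16): fully covered by B → removed.
[17, 27) minus B → [18, 19), [21, 27).

[18, 19) ∪ [21, 27)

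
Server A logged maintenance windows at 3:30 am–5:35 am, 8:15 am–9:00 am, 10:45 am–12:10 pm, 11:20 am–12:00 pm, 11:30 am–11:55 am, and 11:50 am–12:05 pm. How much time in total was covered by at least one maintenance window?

Merged: 3:30 am–5:35 am, 8:15 am–9:00 am, 10:45 am–12:10 pm.
Lengths: 2 h 5 min + 45 min + 1 h 25 min = 4 h 15 min.

4 h 15 min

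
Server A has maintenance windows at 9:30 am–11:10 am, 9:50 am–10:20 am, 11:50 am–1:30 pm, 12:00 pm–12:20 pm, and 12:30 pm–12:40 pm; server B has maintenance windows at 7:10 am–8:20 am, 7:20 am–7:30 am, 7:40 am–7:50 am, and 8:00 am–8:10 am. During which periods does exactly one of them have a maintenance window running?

7:10 am–8:20 am, 9:30 am–11:10 am, 11:50 am–1:30 pm

First set merges to 9:30 am–11:10 am, 11:50 am–1:30 pm.
Second set merges to 7:10 am–8:20 am.
Only in the first: 9:30 am–11:10 am, 11:50 am–1:30 pm.
Only in the second: 7:10 am–8:20 am.
Together these are the periods covered by exactly one.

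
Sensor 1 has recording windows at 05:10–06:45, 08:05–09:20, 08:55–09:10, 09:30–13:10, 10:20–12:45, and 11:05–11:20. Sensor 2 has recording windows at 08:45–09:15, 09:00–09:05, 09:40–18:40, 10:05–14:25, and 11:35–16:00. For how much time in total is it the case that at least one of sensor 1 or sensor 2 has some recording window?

Merge the first list: 05:10–06:45, 08:05–09:20, 09:30–13:10.
Merge the second list: 08:45–09:15, 09:40–18:40.
A ∪ B = 05:10–06:45, 08:05–09:20, 09:30–18:40.
Total: 1 h 35 min + 1 h 15 min + 9 h 10 min = 12 h.

12 h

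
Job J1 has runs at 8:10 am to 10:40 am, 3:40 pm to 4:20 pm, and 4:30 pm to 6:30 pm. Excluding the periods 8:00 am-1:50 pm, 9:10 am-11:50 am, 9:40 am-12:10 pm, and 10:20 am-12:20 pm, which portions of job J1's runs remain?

Second set merges to 8:00 am–1:50 pm.
8:10 am–10:40 am: entirely removed.
3:40 pm–4:20 pm: nothing removed.
4:30 pm–6:30 pm: nothing removed.

3:40 pm–4:20 pm, 4:30 pm–6:30 pm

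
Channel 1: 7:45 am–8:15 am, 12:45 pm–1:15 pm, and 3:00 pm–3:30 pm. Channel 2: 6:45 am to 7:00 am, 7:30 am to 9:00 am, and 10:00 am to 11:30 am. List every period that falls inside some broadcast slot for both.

7:45 am-8:15 am overlaps B on 7:45 am-8:15 am.
12:45 pm-1:15 pm falls entirely outside B.
3:00 pm-3:30 pm falls entirely outside B.

7:45 am-8:15 am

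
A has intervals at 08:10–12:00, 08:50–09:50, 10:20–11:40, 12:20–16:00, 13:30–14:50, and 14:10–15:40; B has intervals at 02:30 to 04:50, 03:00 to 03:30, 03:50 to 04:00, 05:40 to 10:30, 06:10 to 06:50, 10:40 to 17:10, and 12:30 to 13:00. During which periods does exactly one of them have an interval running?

02:30–04:50, 05:40–08:10, 10:30–10:40, 12:00–12:20, 16:00–17:10

First set merges to 08:10–12:00, 12:20–16:00.
Second set merges to 02:30–04:50, 05:40–10:30, 10:40–17:10.
Only in the first: 10:30–10:40.
Only in the second: 02:30–04:50, 05:40–08:10, 12:00–12:20, 16:00–17:10.
Together these are the periods covered by exactly one.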